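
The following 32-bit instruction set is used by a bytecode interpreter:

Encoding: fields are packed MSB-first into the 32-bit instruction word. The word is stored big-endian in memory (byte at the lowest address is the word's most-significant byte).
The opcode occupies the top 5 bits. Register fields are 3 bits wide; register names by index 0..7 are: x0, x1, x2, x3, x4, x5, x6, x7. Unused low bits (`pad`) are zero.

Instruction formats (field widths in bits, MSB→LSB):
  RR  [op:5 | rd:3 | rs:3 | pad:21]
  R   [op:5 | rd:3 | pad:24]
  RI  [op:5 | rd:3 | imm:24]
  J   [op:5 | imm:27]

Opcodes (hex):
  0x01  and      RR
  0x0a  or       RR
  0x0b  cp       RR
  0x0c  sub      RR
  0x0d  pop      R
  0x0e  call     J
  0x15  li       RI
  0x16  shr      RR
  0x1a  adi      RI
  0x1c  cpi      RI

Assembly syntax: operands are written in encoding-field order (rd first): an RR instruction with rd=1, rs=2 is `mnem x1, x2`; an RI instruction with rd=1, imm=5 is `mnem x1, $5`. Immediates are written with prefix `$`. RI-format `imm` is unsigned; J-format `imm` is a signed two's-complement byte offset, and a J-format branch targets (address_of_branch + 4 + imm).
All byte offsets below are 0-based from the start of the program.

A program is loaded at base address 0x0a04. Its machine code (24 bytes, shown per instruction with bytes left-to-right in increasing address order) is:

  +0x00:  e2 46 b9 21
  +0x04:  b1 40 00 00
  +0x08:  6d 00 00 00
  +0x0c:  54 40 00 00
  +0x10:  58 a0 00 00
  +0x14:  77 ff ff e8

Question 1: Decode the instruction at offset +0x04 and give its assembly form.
@+04  big-endian(b1 40 00 00) = 0xb1400000
  top 5b → 0x16 → shr [RR]
  [26:24] rd=1 = x1
  [23:21] rs=2 = x2

shr x1, x2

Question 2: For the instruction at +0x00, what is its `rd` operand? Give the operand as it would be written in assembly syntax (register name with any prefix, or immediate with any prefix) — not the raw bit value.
[00] e2 46 b9 21 → 0xe246b921
  opcode bits[31:27]=0x1c: cpi/RI
  rd: (w>>24)&0x7=0x2 → x2
  imm: (w>>0)&0xffffff=0x46b921 → $4634913

x2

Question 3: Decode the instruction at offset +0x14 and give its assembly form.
@+14  big-endian(77 ff ff e8) = 0x77ffffe8
  opcode bits[31:27]=0xe: call/J
  imm@[26:0]=0x7ffffe8 (s27→-24) ⇒ $-24

call $-24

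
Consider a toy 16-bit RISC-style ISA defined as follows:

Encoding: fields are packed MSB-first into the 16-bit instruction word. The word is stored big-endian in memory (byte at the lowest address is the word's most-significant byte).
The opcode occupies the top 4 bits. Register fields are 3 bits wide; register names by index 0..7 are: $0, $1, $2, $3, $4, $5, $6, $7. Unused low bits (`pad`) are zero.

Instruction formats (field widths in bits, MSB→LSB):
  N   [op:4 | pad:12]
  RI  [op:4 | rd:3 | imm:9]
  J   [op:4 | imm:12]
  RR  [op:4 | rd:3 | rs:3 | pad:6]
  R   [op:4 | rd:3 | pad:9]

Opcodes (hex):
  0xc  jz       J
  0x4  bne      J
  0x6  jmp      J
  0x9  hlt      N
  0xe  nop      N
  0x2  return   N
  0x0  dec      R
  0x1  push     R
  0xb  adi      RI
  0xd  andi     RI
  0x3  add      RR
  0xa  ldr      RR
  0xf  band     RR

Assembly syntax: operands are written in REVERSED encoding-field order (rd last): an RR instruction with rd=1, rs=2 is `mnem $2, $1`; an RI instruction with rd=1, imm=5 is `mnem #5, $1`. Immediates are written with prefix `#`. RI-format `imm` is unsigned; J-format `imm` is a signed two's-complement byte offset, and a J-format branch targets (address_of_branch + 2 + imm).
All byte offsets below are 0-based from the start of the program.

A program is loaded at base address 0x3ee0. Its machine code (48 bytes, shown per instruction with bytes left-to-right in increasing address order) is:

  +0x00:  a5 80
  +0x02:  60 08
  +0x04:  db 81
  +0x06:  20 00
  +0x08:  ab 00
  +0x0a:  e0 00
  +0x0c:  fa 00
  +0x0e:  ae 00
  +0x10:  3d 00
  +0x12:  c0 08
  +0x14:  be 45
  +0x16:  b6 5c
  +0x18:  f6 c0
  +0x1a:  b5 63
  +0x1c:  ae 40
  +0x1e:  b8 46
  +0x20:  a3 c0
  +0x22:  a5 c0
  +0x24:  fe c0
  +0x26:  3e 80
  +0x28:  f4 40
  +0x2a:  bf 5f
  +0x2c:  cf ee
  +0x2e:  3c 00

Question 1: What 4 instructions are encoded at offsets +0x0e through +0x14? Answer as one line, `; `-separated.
ldr $0, $7; add $4, $6; jz #8; adi #69, $7

off 0x0e: read ae 00 as big → 0xae00
  top 4b → 0xa → ldr [RR]
  rd@[11:9]=0x7 ⇒ $7
  rs@[8:6]=0x0 ⇒ $0
off 0x10: read 3d 00 as big → 0x3d00
  top 4b → 0x3 → add [RR]
  rd@[11:9]=0x6 ⇒ $6
  rs@[8:6]=0x4 ⇒ $4
off 0x12: read c0 08 as big → 0xc008
  top 4b → 0xc → jz [J]
  imm@[11:0]=0x8 ⇒ #8
off 0x14: read be 45 as big → 0xbe45
  top 4b → 0xb → adi [RI]
  rd@[11:9]=0x7 ⇒ $7
  imm@[8:0]=0x45 ⇒ #69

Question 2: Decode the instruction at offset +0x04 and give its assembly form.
@+04  big-endian(db 81) = 0xdb81
  op=0xdb81>>12=0xd ⇒ andi (RI)
  [11:9] rd=5 = $5
  [8:0] imm=385 = #385

andi #385, $5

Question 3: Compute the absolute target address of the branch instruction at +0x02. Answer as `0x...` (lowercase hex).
0x3eec

[02] 60 08 → 0x6008
  top 4b → 0x6 → jmp [J]
  imm: (w>>0)&0xfff=0x8 → #8
  target = base 0x3ee0 + off 0x02 + 2 + imm 8 = 0x3eec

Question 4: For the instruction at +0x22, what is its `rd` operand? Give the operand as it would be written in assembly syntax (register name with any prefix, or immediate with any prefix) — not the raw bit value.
$2

off 0x22: read a5 c0 as big → 0xa5c0
  op=0xa5c0>>12=0xa ⇒ ldr (RR)
  rd@[11:9]=0x2 ⇒ $2
  rs@[8:6]=0x7 ⇒ $7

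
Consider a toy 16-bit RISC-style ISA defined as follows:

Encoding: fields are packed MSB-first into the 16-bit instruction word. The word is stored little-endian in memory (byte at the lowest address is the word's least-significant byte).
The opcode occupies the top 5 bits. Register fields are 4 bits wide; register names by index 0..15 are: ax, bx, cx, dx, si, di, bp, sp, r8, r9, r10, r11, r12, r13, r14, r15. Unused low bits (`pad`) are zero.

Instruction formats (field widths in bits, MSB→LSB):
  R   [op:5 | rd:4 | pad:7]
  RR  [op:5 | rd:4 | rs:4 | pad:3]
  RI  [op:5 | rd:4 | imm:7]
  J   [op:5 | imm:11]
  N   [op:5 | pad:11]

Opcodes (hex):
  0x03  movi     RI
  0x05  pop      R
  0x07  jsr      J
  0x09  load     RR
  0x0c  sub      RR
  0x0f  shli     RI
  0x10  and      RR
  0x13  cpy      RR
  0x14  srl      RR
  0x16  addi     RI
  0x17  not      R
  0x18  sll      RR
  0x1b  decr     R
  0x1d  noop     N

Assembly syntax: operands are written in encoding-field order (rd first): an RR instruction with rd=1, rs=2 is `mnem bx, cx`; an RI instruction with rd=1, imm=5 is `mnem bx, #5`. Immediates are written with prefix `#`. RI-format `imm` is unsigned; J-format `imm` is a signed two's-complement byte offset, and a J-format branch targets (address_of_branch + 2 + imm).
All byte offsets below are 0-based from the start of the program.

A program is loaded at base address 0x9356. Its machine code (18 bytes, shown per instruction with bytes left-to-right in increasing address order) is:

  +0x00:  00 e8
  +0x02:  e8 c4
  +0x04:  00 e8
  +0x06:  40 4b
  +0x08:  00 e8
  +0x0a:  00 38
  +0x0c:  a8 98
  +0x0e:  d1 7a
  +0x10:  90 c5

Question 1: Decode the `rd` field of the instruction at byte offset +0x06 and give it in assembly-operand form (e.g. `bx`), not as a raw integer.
[06] 40 4b → 0x4b40
  op=0x4b40>>11=0x9 ⇒ load (RR)
  rd: (w>>7)&0xf=0x6 → bp
  rs: (w>>3)&0xf=0x8 → r8

bp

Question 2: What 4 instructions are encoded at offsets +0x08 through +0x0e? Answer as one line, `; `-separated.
@+08  little-endian(00 e8) = 0xe800
  top 5b → 0x1d → noop [N]
@+0a  little-endian(00 38) = 0x3800
  top 5b → 0x7 → jsr [J]
  imm: (w>>0)&0x7ff=0x0 → #0
@+0c  little-endian(a8 98) = 0x98a8
  top 5b → 0x13 → cpy [RR]
  rd: (w>>7)&0xf=0x1 → bx
  rs: (w>>3)&0xf=0x5 → di
@+0e  little-endian(d1 7a) = 0x7ad1
  top 5b → 0xf → shli [RI]
  rd: (w>>7)&0xf=0x5 → di
  imm: (w>>0)&0x7f=0x51 → #81

noop; jsr #0; cpy bx, di; shli di, #81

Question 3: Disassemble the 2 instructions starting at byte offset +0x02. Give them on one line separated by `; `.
off 0x02: read e8 c4 as little → 0xc4e8
  opcode bits[15:11]=0x18: sll/RR
  rd@[10:7]=0x9 ⇒ r9
  rs@[6:3]=0xd ⇒ r13
off 0x04: read 00 e8 as little → 0xe800
  opcode bits[15:11]=0x1d: noop/N

sll r9, r13; noop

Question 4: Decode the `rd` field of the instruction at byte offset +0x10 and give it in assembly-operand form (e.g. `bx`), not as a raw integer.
off 0x10: read 90 c5 as little → 0xc590
  opcode bits[15:11]=0x18: sll/RR
  rd: (w>>7)&0xf=0xb → r11
  rs: (w>>3)&0xf=0x2 → cx

r11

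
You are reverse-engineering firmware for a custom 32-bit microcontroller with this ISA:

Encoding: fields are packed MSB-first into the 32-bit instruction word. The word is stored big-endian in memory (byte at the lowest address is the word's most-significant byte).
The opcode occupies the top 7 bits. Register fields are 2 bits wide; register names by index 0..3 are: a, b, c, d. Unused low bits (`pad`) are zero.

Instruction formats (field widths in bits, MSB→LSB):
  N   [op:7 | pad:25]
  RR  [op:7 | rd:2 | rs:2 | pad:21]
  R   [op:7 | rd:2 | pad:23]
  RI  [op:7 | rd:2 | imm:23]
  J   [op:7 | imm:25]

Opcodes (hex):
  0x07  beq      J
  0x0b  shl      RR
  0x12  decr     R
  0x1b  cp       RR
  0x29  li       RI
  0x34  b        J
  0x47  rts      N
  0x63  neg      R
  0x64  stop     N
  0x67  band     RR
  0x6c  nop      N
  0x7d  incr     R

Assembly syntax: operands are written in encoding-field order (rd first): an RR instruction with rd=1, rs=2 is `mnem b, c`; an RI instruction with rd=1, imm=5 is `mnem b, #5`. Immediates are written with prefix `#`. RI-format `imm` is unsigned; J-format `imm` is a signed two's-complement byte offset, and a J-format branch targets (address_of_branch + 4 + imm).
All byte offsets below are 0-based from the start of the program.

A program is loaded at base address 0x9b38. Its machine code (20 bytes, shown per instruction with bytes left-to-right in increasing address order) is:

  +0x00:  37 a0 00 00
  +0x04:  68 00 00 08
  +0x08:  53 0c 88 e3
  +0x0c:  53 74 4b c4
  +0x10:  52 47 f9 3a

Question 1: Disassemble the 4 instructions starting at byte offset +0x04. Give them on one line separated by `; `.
b #8; li c, #821475; li c, #7621572; li a, #4716858

+0x04: 68 00 00 08 ⇒ word 0x68000008 (big)
  op=0x68000008>>25=0x34 ⇒ b (J)
  [24:0] imm=8 = #8
+0x08: 53 0c 88 e3 ⇒ word 0x530c88e3 (big)
  op=0x530c88e3>>25=0x29 ⇒ li (RI)
  [24:23] rd=2 = c
  [22:0] imm=821475 = #821475
+0x0c: 53 74 4b c4 ⇒ word 0x53744bc4 (big)
  op=0x53744bc4>>25=0x29 ⇒ li (RI)
  [24:23] rd=2 = c
  [22:0] imm=7621572 = #7621572
+0x10: 52 47 f9 3a ⇒ word 0x5247f93a (big)
  op=0x5247f93a>>25=0x29 ⇒ li (RI)
  [24:23] rd=0 = a
  [22:0] imm=4716858 = #4716858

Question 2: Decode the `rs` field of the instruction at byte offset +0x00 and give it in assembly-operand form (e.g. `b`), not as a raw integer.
[00] 37 a0 00 00 → 0x37a00000
  top 7b → 0x1b → cp [RR]
  rd: (w>>23)&0x3=0x3 → d
  rs: (w>>21)&0x3=0x1 → b

b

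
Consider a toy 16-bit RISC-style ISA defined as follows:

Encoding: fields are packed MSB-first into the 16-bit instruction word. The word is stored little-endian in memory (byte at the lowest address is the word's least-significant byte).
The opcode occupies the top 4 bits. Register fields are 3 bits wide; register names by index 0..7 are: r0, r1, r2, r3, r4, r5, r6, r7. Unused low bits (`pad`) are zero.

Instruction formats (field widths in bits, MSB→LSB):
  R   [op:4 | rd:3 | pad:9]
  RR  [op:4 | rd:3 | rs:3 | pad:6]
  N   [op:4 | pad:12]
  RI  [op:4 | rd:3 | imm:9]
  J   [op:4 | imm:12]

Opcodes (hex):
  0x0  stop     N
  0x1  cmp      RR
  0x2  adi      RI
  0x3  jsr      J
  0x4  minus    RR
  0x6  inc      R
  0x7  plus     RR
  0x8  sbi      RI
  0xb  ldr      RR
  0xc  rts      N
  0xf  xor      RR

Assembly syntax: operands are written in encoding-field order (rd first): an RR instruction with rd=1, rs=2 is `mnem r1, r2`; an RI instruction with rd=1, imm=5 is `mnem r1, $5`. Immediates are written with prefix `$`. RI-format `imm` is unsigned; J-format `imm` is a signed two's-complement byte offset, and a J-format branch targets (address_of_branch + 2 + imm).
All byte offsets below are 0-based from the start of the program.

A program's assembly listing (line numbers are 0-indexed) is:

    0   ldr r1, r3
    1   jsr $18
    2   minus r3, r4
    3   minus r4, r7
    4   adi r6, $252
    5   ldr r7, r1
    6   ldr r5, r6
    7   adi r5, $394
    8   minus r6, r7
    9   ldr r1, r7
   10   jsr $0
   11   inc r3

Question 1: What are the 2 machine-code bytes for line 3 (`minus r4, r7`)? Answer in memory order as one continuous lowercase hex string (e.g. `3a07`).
c049

L3: minus op=0x4:4|rd=4:3|rs=7:3|pad=0:6 ⇒ 0x49c0 ⇒ little c0 49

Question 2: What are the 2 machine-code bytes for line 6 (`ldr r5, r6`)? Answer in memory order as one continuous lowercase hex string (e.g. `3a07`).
80bb

line 6 (ldr): pack op=0xb:4|rd=5:3|rs=6:3|pad=0:6 = 0xbb80; little→ 80 bb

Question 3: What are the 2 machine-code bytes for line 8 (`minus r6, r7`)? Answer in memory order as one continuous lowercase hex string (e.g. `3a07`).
L8: minus op=0x4:4|rd=6:3|rs=7:3|pad=0:6 ⇒ 0x4dc0 ⇒ little c0 4d

c04d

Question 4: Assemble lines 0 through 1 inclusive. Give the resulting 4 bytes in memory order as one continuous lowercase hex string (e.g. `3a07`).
0. ldr fields op=0xb:4|rd=1:3|rs=3:3|pad=0:6 → word b2c0h → c0 b2
1. jsr fields op=0x3:4|imm=18:12 → word 3012h → 12 30

c0b21230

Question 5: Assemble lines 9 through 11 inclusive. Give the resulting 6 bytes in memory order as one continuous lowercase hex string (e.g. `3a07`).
line 9 (ldr): pack op=0xb:4|rd=1:3|rs=7:3|pad=0:6 = 0xb3c0; little→ c0 b3
line 10 (jsr): pack op=0x3:4|imm=0:12 = 0x3000; little→ 00 30
line 11 (inc): pack op=0x6:4|rd=3:3|pad=0:9 = 0x6600; little→ 00 66

c0b300300066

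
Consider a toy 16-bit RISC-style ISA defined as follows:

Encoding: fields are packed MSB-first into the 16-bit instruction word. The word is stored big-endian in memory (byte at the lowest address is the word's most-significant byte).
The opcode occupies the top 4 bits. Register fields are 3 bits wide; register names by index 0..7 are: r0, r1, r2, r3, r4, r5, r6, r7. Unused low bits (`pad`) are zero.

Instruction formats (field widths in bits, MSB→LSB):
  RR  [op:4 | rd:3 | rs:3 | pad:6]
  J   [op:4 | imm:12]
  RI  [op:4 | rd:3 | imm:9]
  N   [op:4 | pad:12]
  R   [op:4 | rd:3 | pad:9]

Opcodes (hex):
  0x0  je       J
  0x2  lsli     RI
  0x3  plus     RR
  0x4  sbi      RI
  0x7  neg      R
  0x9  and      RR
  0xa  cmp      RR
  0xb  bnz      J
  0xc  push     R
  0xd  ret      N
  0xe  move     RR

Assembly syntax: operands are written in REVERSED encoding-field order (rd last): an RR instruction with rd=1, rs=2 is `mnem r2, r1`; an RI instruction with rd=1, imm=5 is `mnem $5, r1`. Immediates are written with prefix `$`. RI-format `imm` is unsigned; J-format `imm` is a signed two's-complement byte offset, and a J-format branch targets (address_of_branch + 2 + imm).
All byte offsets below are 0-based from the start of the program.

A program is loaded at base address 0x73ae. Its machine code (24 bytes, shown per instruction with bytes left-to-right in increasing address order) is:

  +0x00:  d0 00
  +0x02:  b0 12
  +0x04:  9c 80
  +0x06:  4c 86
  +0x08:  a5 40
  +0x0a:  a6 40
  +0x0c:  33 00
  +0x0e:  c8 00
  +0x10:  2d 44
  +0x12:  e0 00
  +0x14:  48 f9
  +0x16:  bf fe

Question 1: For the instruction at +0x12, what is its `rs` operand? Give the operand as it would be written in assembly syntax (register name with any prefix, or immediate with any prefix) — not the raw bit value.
[12] e0 00 → 0xe000
  opcode bits[15:12]=0xe: move/RR
  rd@[11:9]=0x0 ⇒ r0
  rs@[8:6]=0x0 ⇒ r0

r0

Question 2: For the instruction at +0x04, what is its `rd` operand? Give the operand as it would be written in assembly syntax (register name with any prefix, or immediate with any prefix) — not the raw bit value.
r6

[04] 9c 80 → 0x9c80
  opcode bits[15:12]=0x9: and/RR
  rd@[11:9]=0x6 ⇒ r6
  rs@[8:6]=0x2 ⇒ r2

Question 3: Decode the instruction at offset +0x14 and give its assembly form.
sbi $249, r4

[14] 48 f9 → 0x48f9
  top 4b → 0x4 → sbi [RI]
  rd@[11:9]=0x4 ⇒ r4
  imm@[8:0]=0xf9 ⇒ $249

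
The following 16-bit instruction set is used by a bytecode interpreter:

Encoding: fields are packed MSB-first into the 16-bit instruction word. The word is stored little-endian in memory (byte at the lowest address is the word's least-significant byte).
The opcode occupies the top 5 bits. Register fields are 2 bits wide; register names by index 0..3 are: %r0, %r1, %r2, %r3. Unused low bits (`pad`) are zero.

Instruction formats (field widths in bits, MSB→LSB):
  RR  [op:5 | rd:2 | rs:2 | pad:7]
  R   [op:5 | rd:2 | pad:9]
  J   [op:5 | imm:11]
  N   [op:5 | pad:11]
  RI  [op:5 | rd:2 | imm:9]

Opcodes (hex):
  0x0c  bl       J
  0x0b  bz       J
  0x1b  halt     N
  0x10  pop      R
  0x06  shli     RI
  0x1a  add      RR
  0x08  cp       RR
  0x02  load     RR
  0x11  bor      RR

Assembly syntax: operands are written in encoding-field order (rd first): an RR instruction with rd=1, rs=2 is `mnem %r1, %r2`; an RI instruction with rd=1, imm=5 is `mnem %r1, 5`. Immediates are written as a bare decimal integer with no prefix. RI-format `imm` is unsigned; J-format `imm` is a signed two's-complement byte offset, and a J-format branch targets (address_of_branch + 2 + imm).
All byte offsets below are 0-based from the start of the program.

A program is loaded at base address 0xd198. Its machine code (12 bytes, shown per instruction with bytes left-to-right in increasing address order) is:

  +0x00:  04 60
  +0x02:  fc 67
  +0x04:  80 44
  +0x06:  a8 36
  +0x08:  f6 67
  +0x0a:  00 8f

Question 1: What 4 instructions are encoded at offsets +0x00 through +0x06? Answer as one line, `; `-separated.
off 0x00: read 04 60 as little → 0x6004
  opcode bits[15:11]=0xc: bl/J
  [10:0] imm=4 = 4
off 0x02: read fc 67 as little → 0x67fc
  opcode bits[15:11]=0xc: bl/J
  [10:0] imm=2044 (s11→-4) = -4
off 0x04: read 80 44 as little → 0x4480
  opcode bits[15:11]=0x8: cp/RR
  [10:9] rd=2 = %r2
  [8:7] rs=1 = %r1
off 0x06: read a8 36 as little → 0x36a8
  opcode bits[15:11]=0x6: shli/RI
  [10:9] rd=3 = %r3
  [8:0] imm=168 = 168

bl 4; bl -4; cp %r2, %r1; shli %r3, 168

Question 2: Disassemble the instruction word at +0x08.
bl -10

off 0x08: read f6 67 as little → 0x67f6
  op=0x67f6>>11=0xc ⇒ bl (J)
  imm@[10:0]=0x7f6 (s11→-10) ⇒ -10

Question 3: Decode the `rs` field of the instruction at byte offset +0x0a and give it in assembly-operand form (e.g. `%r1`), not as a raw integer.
%r2

[0a] 00 8f → 0x8f00
  op=0x8f00>>11=0x11 ⇒ bor (RR)
  rd: (w>>9)&0x3=0x3 → %r3
  rs: (w>>7)&0x3=0x2 → %r2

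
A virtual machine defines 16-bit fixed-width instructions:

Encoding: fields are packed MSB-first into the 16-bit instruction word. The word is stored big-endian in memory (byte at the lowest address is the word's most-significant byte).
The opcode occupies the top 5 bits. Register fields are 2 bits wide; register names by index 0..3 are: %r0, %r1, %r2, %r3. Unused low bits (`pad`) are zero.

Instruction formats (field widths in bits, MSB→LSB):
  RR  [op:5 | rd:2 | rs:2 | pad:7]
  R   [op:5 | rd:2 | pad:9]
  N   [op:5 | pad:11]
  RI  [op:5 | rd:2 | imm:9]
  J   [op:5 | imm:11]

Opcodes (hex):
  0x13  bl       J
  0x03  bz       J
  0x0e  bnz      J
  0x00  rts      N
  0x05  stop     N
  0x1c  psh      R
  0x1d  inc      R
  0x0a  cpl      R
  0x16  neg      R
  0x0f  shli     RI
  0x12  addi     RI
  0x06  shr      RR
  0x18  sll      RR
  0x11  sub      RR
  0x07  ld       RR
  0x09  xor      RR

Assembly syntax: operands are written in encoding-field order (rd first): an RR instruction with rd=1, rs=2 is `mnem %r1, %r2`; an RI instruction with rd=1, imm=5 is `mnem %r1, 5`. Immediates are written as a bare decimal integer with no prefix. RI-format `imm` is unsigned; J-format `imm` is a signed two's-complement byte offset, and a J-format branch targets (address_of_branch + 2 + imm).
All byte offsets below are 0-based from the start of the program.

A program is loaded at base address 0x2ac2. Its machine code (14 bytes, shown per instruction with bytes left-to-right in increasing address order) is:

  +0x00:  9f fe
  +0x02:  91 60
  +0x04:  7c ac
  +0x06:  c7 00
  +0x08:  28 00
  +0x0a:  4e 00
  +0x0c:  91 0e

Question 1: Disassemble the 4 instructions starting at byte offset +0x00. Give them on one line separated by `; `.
[00] 9f fe → 0x9ffe
  top 5b → 0x13 → bl [J]
  imm@[10:0]=0x7fe (s11→-2) ⇒ -2
[02] 91 60 → 0x9160
  top 5b → 0x12 → addi [RI]
  rd@[10:9]=0x0 ⇒ %r0
  imm@[8:0]=0x160 ⇒ 352
[04] 7c ac → 0x7cac
  top 5b → 0xf → shli [RI]
  rd@[10:9]=0x2 ⇒ %r2
  imm@[8:0]=0xac ⇒ 172
[06] c7 00 → 0xc700
  top 5b → 0x18 → sll [RR]
  rd@[10:9]=0x3 ⇒ %r3
  rs@[8:7]=0x2 ⇒ %r2

bl -2; addi %r0, 352; shli %r2, 172; sll %r3, %r2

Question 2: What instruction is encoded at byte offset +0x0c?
addi %r0, 270

@+0c  big-endian(91 0e) = 0x910e
  opcode bits[15:11]=0x12: addi/RI
  [10:9] rd=0 = %r0
  [8:0] imm=270 = 270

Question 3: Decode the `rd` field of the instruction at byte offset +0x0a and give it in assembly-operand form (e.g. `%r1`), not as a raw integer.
%r3

@+0a  big-endian(4e 00) = 0x4e00
  opcode bits[15:11]=0x9: xor/RR
  rd: (w>>9)&0x3=0x3 → %r3
  rs: (w>>7)&0x3=0x0 → %r0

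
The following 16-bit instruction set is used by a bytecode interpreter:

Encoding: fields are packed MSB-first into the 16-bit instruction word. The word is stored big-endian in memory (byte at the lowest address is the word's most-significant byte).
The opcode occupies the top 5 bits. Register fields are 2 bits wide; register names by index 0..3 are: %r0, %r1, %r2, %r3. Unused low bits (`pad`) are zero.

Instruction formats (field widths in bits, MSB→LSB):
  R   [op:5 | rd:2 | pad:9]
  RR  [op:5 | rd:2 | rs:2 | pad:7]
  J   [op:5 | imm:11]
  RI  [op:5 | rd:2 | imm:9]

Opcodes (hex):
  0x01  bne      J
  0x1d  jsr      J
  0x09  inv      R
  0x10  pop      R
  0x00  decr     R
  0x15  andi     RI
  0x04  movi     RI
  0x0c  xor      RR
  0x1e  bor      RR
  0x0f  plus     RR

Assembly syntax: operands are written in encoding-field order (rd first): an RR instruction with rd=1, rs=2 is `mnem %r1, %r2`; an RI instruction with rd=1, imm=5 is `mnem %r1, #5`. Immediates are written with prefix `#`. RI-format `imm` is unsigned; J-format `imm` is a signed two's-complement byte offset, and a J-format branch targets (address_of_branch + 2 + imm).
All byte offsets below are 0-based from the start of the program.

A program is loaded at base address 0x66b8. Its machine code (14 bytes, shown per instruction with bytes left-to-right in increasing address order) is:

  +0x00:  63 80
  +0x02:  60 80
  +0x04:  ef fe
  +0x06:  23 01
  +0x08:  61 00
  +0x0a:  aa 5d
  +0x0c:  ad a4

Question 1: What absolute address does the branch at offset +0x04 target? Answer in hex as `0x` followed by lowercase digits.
0x66bc

off 0x04: read ef fe as big → 0xeffe
  op=0xeffe>>11=0x1d ⇒ jsr (J)
  imm@[10:0]=0x7fe (s11→-2) ⇒ #-2
  target = base 0x66b8 + off 0x04 + 2 + imm -2 = 0x66bc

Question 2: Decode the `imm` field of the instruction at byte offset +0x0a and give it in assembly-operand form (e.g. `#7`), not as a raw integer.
[0a] aa 5d → 0xaa5d
  opcode bits[15:11]=0x15: andi/RI
  rd@[10:9]=0x1 ⇒ %r1
  imm@[8:0]=0x5d ⇒ #93

#93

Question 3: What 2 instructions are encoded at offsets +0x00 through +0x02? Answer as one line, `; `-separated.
xor %r1, %r3; xor %r0, %r1

[00] 63 80 → 0x6380
  op=0x6380>>11=0xc ⇒ xor (RR)
  [10:9] rd=1 = %r1
  [8:7] rs=3 = %r3
[02] 60 80 → 0x6080
  op=0x6080>>11=0xc ⇒ xor (RR)
  [10:9] rd=0 = %r0
  [8:7] rs=1 = %r1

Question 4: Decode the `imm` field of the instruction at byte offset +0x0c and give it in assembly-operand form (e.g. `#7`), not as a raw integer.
[0c] ad a4 → 0xada4
  opcode bits[15:11]=0x15: andi/RI
  rd@[10:9]=0x2 ⇒ %r2
  imm@[8:0]=0x1a4 ⇒ #420

#420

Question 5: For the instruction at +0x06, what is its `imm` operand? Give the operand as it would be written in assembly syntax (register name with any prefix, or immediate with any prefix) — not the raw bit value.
+0x06: 23 01 ⇒ word 0x2301 (big)
  top 5b → 0x4 → movi [RI]
  rd@[10:9]=0x1 ⇒ %r1
  imm@[8:0]=0x101 ⇒ #257

#257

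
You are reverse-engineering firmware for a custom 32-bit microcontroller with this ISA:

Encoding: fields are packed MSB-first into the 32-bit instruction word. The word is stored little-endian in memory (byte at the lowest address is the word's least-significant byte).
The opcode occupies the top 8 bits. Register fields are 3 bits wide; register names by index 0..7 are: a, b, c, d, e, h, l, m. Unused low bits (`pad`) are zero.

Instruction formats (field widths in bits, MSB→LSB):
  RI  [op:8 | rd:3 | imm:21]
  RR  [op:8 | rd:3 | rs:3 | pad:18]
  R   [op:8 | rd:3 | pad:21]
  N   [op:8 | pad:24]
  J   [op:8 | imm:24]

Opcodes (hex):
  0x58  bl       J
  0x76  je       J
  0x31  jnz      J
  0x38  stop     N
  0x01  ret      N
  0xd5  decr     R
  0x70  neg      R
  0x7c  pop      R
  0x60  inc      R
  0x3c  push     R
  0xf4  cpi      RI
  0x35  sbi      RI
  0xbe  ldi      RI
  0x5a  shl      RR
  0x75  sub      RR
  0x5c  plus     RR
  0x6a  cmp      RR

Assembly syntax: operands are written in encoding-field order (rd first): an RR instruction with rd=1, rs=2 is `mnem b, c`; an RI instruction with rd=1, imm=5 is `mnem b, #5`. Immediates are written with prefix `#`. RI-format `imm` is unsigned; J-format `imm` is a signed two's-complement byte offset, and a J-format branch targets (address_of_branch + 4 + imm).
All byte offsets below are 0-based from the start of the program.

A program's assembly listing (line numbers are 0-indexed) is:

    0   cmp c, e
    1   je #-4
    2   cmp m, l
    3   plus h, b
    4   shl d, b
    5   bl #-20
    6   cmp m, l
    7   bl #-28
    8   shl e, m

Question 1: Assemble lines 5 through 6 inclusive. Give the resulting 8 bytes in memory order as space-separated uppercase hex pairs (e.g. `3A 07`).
EC FF FF 58 00 00 F8 6A

line 5 (bl): pack op=0x58:8|imm=-20:24 = 0x58ffffec; little→ ec ff ff 58
line 6 (cmp): pack op=0x6a:8|rd=7:3|rs=6:3|pad=0:18 = 0x6af80000; little→ 00 00 f8 6a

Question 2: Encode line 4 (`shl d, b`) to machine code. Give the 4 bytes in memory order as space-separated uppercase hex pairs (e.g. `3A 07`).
line 4 (shl): pack op=0x5a:8|rd=3:3|rs=1:3|pad=0:18 = 0x5a640000; little→ 00 00 64 5a

00 00 64 5A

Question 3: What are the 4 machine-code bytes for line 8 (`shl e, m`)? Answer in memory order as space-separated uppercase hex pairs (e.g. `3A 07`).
00 00 9C 5A

8. shl fields op=0x5a:8|rd=4:3|rs=7:3|pad=0:18 → word 5a9c0000h → 00 00 9c 5a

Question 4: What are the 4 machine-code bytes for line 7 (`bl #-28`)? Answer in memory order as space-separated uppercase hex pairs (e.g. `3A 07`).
7. bl fields op=0x58:8|imm=-28:24 → word 58ffffe4h → e4 ff ff 58

E4 FF FF 58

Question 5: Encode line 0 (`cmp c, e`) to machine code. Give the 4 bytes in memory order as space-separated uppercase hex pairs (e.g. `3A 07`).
L0: cmp op=0x6a:8|rd=2:3|rs=4:3|pad=0:18 ⇒ 0x6a500000 ⇒ little 00 00 50 6a

00 00 50 6A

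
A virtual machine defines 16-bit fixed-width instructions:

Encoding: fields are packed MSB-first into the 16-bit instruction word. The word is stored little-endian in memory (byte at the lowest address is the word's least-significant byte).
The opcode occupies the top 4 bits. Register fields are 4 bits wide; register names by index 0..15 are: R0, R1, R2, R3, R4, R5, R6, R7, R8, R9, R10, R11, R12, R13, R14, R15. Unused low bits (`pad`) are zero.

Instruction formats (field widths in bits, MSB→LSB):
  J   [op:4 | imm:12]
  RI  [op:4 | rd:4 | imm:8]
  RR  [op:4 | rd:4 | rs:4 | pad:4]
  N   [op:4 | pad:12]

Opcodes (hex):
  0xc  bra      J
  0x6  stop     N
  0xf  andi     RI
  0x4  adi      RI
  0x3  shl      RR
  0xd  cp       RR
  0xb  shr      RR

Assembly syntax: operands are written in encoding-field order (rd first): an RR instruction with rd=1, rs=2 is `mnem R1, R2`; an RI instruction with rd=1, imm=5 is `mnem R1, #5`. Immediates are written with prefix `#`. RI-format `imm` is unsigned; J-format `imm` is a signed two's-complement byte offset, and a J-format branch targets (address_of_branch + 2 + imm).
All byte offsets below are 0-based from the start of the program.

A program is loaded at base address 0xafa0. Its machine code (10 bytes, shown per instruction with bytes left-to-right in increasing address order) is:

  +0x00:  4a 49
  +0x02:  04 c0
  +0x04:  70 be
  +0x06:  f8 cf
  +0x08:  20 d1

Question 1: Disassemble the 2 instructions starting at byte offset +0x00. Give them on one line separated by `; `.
+0x00: 4a 49 ⇒ word 0x494a (little)
  top 4b → 0x4 → adi [RI]
  [11:8] rd=9 = R9
  [7:0] imm=74 = #74
+0x02: 04 c0 ⇒ word 0xc004 (little)
  top 4b → 0xc → bra [J]
  [11:0] imm=4 = #4

adi R9, #74; bra #4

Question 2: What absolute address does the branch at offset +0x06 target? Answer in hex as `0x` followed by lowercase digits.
+0x06: f8 cf ⇒ word 0xcff8 (little)
  op=0xcff8>>12=0xc ⇒ bra (J)
  [11:0] imm=4088 (s12→-8) = #-8
  target = base 0xafa0 + off 0x06 + 2 + imm -8 = 0xafa0

0xafa0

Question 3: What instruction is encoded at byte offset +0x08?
cp R1, R2

+0x08: 20 d1 ⇒ word 0xd120 (little)
  opcode bits[15:12]=0xd: cp/RR
  [11:8] rd=1 = R1
  [7:4] rs=2 = R2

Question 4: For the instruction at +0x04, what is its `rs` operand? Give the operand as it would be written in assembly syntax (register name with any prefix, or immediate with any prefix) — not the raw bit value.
[04] 70 be → 0xbe70
  op=0xbe70>>12=0xb ⇒ shr (RR)
  [11:8] rd=14 = R14
  [7:4] rs=7 = R7

R7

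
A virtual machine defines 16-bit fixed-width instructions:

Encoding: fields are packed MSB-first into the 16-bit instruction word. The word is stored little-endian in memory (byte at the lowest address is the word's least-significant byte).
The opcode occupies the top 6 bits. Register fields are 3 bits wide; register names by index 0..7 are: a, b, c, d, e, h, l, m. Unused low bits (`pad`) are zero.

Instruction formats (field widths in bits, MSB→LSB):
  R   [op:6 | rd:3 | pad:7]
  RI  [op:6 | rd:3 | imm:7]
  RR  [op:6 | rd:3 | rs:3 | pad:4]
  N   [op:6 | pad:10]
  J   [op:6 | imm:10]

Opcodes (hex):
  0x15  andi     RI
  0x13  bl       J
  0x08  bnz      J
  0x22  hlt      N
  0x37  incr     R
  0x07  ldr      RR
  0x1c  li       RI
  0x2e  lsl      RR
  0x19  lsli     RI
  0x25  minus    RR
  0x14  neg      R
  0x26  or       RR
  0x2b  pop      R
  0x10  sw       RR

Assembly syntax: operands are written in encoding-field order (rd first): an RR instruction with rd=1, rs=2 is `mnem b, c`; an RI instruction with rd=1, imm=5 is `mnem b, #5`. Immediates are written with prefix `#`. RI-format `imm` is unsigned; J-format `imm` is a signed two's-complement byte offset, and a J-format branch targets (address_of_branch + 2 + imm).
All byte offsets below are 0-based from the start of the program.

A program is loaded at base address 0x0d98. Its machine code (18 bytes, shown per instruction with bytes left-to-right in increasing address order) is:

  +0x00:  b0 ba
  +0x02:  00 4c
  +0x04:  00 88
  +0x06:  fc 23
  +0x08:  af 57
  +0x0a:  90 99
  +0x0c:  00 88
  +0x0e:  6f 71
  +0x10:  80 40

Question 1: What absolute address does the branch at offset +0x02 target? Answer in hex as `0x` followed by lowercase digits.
off 0x02: read 00 4c as little → 0x4c00
  top 6b → 0x13 → bl [J]
  imm: (w>>0)&0x3ff=0x0 → #0
  target = base 0x0d98 + off 0x02 + 2 + imm 0 = 0x0d9c

0x0d9c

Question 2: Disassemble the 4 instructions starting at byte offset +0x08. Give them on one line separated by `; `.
off 0x08: read af 57 as little → 0x57af
  opcode bits[15:10]=0x15: andi/RI
  [9:7] rd=7 = m
  [6:0] imm=47 = #47
off 0x0a: read 90 99 as little → 0x9990
  opcode bits[15:10]=0x26: or/RR
  [9:7] rd=3 = d
  [6:4] rs=1 = b
off 0x0c: read 00 88 as little → 0x8800
  opcode bits[15:10]=0x22: hlt/N
off 0x0e: read 6f 71 as little → 0x716f
  opcode bits[15:10]=0x1c: li/RI
  [9:7] rd=2 = c
  [6:0] imm=111 = #111

andi m, #47; or d, b; hlt; li c, #111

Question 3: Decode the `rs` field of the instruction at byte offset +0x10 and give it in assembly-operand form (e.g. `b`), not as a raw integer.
a

[10] 80 40 → 0x4080
  top 6b → 0x10 → sw [RR]
  rd: (w>>7)&0x7=0x1 → b
  rs: (w>>4)&0x7=0x0 → a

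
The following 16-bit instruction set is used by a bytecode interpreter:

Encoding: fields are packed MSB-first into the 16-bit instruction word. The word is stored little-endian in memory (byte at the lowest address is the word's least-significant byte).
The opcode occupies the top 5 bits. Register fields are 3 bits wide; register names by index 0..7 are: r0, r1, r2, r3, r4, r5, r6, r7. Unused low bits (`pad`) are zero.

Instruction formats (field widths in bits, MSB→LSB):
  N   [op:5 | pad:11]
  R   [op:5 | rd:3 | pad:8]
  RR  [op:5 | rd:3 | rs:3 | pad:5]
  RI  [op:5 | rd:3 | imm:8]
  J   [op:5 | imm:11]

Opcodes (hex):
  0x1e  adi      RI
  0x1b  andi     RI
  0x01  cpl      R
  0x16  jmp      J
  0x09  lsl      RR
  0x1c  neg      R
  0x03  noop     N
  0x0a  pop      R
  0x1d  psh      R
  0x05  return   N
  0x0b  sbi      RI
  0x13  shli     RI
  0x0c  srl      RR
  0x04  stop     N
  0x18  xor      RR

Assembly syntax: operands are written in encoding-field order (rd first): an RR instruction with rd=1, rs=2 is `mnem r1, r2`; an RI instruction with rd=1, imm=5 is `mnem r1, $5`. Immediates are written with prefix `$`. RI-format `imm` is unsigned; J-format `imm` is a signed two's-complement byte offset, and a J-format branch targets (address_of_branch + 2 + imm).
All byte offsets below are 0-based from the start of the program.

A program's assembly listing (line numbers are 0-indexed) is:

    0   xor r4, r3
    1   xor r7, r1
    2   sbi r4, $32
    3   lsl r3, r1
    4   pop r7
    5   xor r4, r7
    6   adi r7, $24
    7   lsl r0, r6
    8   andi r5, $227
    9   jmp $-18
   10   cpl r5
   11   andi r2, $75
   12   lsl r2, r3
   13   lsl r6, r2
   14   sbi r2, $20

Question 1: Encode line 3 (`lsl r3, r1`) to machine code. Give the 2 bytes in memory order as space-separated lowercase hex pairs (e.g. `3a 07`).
line 3 (lsl): pack op=0x9:5|rd=3:3|rs=1:3|pad=0:5 = 0x4b20; little→ 20 4b

20 4b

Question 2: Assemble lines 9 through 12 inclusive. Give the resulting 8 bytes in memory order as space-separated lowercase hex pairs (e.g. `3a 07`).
ee b7 00 0d 4b da 60 4a

L9: jmp op=0x16:5|imm=-18:11 ⇒ 0xb7ee ⇒ little ee b7
L10: cpl op=0x1:5|rd=5:3|pad=0:8 ⇒ 0x0d00 ⇒ little 00 0d
L11: andi op=0x1b:5|rd=2:3|imm=75:8 ⇒ 0xda4b ⇒ little 4b da
L12: lsl op=0x9:5|rd=2:3|rs=3:3|pad=0:5 ⇒ 0x4a60 ⇒ little 60 4a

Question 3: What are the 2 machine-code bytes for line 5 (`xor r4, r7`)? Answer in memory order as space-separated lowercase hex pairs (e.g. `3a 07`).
5. xor fields op=0x18:5|rd=4:3|rs=7:3|pad=0:5 → word c4e0h → e0 c4

e0 c4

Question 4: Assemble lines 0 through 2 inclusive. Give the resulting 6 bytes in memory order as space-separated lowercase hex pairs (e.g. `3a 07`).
L0: xor op=0x18:5|rd=4:3|rs=3:3|pad=0:5 ⇒ 0xc460 ⇒ little 60 c4
L1: xor op=0x18:5|rd=7:3|rs=1:3|pad=0:5 ⇒ 0xc720 ⇒ little 20 c7
L2: sbi op=0xb:5|rd=4:3|imm=32:8 ⇒ 0x5c20 ⇒ little 20 5c

60 c4 20 c7 20 5c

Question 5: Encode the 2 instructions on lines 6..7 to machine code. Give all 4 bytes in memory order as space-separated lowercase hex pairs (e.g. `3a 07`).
6. adi fields op=0x1e:5|rd=7:3|imm=24:8 → word f718h → 18 f7
7. lsl fields op=0x9:5|rd=0:3|rs=6:3|pad=0:5 → word 48c0h → c0 48

18 f7 c0 48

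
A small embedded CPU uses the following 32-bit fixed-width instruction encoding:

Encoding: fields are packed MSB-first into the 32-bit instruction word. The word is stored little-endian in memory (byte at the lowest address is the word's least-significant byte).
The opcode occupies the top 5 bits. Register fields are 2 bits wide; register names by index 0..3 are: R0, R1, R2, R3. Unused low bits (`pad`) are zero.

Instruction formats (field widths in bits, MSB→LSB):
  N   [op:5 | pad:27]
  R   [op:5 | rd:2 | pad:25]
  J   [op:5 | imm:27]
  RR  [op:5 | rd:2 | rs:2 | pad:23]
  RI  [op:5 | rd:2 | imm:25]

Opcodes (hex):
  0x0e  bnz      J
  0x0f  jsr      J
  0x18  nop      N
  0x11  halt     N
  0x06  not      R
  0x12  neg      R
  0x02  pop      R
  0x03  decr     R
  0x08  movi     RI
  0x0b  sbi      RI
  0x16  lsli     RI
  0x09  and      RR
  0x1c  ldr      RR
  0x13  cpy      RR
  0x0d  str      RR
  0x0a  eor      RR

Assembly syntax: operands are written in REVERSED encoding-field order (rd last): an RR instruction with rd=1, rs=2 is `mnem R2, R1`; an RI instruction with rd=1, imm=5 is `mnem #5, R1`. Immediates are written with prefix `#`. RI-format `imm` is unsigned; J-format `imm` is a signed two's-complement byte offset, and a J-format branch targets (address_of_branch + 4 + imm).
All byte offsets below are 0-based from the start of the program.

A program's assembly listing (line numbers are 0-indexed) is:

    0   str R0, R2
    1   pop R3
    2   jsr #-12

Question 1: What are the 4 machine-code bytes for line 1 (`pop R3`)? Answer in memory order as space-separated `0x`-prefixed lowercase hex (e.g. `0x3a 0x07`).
0x00 0x00 0x00 0x16

1. pop fields op=0x2:5|rd=3:2|pad=0:25 → word 16000000h → 00 00 00 16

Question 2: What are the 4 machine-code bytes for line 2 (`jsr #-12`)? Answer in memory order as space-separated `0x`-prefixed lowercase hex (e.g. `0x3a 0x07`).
0xf4 0xff 0xff 0x7f

2. jsr fields op=0xf:5|imm=-12:27 → word 7ffffff4h → f4 ff ff 7f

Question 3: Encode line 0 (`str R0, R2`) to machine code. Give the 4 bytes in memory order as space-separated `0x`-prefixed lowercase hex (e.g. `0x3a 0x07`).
0. str fields op=0xd:5|rd=2:2|rs=0:2|pad=0:23 → word 6c000000h → 00 00 00 6c

0x00 0x00 0x00 0x6c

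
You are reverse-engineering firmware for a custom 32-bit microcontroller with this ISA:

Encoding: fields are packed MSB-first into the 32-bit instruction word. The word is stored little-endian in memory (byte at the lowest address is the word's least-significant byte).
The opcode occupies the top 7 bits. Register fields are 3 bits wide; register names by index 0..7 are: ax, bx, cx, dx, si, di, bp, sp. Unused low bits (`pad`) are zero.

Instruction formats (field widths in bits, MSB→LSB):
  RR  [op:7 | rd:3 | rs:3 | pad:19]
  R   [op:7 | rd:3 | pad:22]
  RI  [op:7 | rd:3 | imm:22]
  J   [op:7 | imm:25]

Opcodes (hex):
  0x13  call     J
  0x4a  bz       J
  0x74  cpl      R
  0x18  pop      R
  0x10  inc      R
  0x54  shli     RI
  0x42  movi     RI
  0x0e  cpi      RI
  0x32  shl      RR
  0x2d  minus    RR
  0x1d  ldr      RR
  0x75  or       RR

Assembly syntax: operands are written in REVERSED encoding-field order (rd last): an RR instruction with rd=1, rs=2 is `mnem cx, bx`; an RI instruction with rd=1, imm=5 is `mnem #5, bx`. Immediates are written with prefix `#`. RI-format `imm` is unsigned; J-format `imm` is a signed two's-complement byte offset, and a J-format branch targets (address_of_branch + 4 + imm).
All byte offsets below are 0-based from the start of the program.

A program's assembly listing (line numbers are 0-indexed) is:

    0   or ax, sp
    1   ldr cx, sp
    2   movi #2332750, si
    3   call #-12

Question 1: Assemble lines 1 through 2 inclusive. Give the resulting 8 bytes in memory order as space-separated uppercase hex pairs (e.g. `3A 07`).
00 00 D0 3B 4E 98 23 85

line 1 (ldr): pack op=0x1d:7|rd=7:3|rs=2:3|pad=0:19 = 0x3bd00000; little→ 00 00 d0 3b
line 2 (movi): pack op=0x42:7|rd=4:3|imm=2332750:22 = 0x8523984e; little→ 4e 98 23 85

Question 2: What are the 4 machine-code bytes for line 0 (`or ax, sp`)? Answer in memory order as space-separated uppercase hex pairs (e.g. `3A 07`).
line 0 (or): pack op=0x75:7|rd=7:3|rs=0:3|pad=0:19 = 0xebc00000; little→ 00 00 c0 eb

00 00 C0 EB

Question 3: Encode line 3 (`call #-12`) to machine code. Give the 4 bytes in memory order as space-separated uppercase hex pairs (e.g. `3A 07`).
F4 FF FF 27

line 3 (call): pack op=0x13:7|imm=-12:25 = 0x27fffff4; little→ f4 ff ff 27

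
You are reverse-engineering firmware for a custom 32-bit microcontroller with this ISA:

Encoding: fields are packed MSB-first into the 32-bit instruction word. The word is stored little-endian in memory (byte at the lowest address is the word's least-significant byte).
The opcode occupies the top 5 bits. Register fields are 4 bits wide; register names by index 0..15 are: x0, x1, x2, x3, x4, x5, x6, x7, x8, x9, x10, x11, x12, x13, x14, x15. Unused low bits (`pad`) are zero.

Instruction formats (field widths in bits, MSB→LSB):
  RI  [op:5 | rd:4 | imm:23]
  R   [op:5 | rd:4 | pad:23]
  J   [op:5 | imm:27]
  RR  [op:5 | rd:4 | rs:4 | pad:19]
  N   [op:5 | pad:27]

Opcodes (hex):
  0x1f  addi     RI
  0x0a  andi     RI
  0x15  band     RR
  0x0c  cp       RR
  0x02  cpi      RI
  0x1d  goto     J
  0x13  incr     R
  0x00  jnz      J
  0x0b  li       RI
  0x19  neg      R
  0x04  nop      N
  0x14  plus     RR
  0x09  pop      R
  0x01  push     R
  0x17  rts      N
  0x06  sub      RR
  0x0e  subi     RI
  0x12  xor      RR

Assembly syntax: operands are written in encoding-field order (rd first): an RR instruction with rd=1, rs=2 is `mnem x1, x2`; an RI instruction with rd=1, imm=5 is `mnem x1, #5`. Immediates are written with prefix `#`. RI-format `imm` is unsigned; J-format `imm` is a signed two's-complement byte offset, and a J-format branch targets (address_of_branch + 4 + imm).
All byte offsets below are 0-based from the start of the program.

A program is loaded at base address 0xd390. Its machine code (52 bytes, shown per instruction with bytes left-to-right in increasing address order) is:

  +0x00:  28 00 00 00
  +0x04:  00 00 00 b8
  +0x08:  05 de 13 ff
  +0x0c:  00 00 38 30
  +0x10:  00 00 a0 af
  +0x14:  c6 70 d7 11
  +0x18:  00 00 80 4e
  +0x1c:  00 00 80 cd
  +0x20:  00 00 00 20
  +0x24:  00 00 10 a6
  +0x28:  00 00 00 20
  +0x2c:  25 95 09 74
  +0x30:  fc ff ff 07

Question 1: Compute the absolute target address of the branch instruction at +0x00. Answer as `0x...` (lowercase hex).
0xd3bc

+0x00: 28 00 00 00 ⇒ word 0x00000028 (little)
  op=0x00000028>>27=0x0 ⇒ jnz (J)
  imm@[26:0]=0x28 ⇒ #40
  target = base 0xd390 + off 0x00 + 4 + imm 40 = 0xd3bc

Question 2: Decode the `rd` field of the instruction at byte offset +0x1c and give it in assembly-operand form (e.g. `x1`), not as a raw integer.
@+1c  little-endian(00 00 80 cd) = 0xcd800000
  top 5b → 0x19 → neg [R]
  rd: (w>>23)&0xf=0xb → x11

x11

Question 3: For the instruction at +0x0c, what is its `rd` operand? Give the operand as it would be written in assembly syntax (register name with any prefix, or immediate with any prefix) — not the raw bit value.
@+0c  little-endian(00 00 38 30) = 0x30380000
  top 5b → 0x6 → sub [RR]
  rd@[26:23]=0x0 ⇒ x0
  rs@[22:19]=0x7 ⇒ x7

x0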